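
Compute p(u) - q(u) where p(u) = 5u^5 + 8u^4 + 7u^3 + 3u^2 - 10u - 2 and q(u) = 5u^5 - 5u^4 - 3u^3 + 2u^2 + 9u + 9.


Distribute the minus sign:
  (5u^5 + 8u^4 + 7u^3 + 3u^2 - 10u - 2)
- (5u^5 - 5u^4 - 3u^3 + 2u^2 + 9u + 9)
Negate second polynomial: -5u^5 + 5u^4 + 3u^3 - 2u^2 - 9u - 9
Add: 13u^4 + 10u^3 + u^2 - 19u - 11


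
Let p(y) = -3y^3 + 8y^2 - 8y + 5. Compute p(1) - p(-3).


p(1) = 2
p(-3) = 182
p(1) - p(-3) = 2 - 182 = -180


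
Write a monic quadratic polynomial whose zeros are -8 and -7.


p(n) = (n + 8)(n + 7)
Expand: n^2 + 15n + 56


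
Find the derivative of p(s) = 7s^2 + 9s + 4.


Apply the power rule term by term:
  d/ds(7s^2) = 14s
  d/ds(9s) = 9
  d/ds(4) = 0
p'(s) = 14s + 9


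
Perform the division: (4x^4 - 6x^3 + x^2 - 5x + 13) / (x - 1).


(4x^4 - 6x^3 + x^2 - 5x + 13) / (x - 1)
Step 1: 4x^3 * (x - 1) = 4x^4 - 4x^3; subtract.
Step 2: -2x^2 * (x - 1) = -2x^3 + 2x^2; subtract.
Step 3: -x * (x - 1) = -x^2 + x; subtract.
Step 4: -6 * (x - 1) = -6x + 6; subtract.
Quotient: 4x^3 - 2x^2 - x - 6, Remainder: 7


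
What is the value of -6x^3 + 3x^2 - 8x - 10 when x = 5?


Using direct substitution:
  -6 * (5)^3 = -750
  3 * (5)^2 = 75
  -8 * (5)^1 = -40
  constant: -10
Sum = -750 + 75 - 40 - 10 = -725


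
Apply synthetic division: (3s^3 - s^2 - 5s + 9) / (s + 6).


Synthetic division with c = -6. Coefficients: 3, -1, -5, 9
Bring down 3.
  3 * -6 = -18; -18 - 1 = -19
  -19 * -6 = 114; 114 - 5 = 109
  109 * -6 = -654; -654 + 9 = -645
Quotient: 3s^2 - 19s + 109, Remainder: -645


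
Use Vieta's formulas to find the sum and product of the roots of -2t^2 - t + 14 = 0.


For at^2+bt+c=0: sum = -b/a, product = c/a.
a=-2, b=-1, c=14
Sum = -(-1)/-2 = -1/2
Product = (14)/-2 = -7


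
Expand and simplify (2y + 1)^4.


Expand (2y + 1)^4 by repeated multiplication:
  (2y + 1)^2 = 4y^2 + 4y + 1
  (2y + 1)^3 = 8y^3 + 12y^2 + 6y + 1
= 16y^4 + 32y^3 + 24y^2 + 8y + 1


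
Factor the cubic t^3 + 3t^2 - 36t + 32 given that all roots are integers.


Try integer roots (divisors of 32). t=4: p(4)=0.
Divide out (t - 4): quotient is t^2 + 7t - 8.
Factor the quadratic: (t - 1)(t + 8)
Result: (t - 4)(t - 1)(t + 8)


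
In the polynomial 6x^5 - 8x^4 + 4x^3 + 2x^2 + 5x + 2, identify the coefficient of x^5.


Read off the coefficient of x^5: 6


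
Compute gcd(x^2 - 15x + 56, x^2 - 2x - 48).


Factor each:
  x^2 - 15x + 56 = (x - 8)(x - 7)
  x^2 - 2x - 48 = (x - 8)(x + 6)
Common monic factor: x - 8


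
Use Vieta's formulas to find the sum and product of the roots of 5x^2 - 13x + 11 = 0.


For ax^2+bx+c=0: sum = -b/a, product = c/a.
a=5, b=-13, c=11
Sum = -(-13)/5 = 13/5
Product = (11)/5 = 11/5


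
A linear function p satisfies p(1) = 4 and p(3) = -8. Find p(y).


p(y) = my + b. Using p(1)=4, p(3)=-8:
m = (4 + 8)/(1 - 3) = 12/-2 = -6
b = 4 - m*(1) = 4 + 6 = 10
p(y) = -6y + 10


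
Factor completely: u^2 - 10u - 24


Roots satisfy r1 + r2 = -b/a = 10 and r1*r2 = c/a = -24.
So r1 = 12, r2 = -2.
u^2 - 10u - 24 = (u - r1)(u - r2) = (u - 12)(u + 2)


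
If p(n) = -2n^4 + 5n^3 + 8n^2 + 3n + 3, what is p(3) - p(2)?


p(3) = 57
p(2) = 49
p(3) - p(2) = 57 - 49 = 8


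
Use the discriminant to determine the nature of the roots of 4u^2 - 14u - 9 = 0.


D = b^2 - 4ac = (-14)^2 - 4(4)(-9) = 196 + 144 = 340
Since D > 0: two distinct irrational roots


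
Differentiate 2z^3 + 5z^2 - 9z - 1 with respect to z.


Apply the power rule term by term:
  d/dz(2z^3) = 6z^2
  d/dz(5z^2) = 10z
  d/dz(-9z) = -9
  d/dz(-1) = 0
p'(z) = 6z^2 + 10z - 9


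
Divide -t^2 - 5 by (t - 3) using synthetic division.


Synthetic division with c = 3. Coefficients: -1, 0, -5
Bring down -1.
  -1 * 3 = -3; -3 + 0 = -3
  -3 * 3 = -9; -9 - 5 = -14
Quotient: -t - 3, Remainder: -14


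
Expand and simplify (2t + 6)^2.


Expand (2t + 6)^2 by repeated multiplication:
= 4t^2 + 24t + 36


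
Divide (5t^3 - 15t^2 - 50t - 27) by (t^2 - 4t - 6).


(5t^3 - 15t^2 - 50t - 27) / (t^2 - 4t - 6)
Step 1: 5t * (t^2 - 4t - 6) = 5t^3 - 20t^2 - 30t; subtract.
Step 2: 5 * (t^2 - 4t - 6) = 5t^2 - 20t - 30; subtract.
Quotient: 5t + 5, Remainder: 3


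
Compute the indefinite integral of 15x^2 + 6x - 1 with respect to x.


Reverse power rule on each term:
  ∫ 15x^2 dx = 5x^3
  ∫ 6x dx = 3x^2
  ∫ -1 dx = -x
F(x) = 5x^3 + 3x^2 - x + C


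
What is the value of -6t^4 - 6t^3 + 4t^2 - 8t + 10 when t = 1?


Using direct substitution:
  -6 * (1)^4 = -6
  -6 * (1)^3 = -6
  4 * (1)^2 = 4
  -8 * (1)^1 = -8
  constant: 10
Sum = -6 - 6 + 4 - 8 + 10 = -6


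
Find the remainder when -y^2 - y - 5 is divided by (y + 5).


By the Remainder Theorem, the remainder equals p(-5):
  -1*(-5)^2 = -25
  -1*(-5)^1 = 5
  constant: -5
Sum: -25 + 5 - 5 = -25


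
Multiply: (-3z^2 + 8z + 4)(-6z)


Distribute each term of the first polynomial:
  (-3z^2)(-6z) = 18z^3
  (8z)(-6z) = -48z^2
  (4)(-6z) = -24z
Sum: 18z^3 - 48z^2 - 24z


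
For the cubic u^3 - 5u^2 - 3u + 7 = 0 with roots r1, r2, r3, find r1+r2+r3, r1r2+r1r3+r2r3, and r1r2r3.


Monic cubic u^3+bu^2+cu+d=0: sum=-b, pairwise sum=c, product=-d.
b=-5, c=-3, d=7
r1+r2+r3 = 5
r1r2+r1r3+r2r3 = -3
r1r2r3 = -7


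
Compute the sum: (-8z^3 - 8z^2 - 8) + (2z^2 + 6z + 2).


Align terms by degree and add:
  -8z^3 - 8z^2 - 8
+ 2z^2 + 6z + 2
= -8z^3 - 6z^2 + 6z - 6


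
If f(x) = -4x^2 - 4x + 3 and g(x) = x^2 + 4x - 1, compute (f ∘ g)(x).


Substitute g(x) into f:
f(g(x)) = -4*(x^2 + 4x - 1)^2 + (-4)*(x^2 + 4x - 1) + 3
(x^2 + 4x - 1)^2 = x^4 + 8x^3 + 14x^2 - 8x + 1
Expand and combine: -4x^4 - 32x^3 - 60x^2 + 16x + 3


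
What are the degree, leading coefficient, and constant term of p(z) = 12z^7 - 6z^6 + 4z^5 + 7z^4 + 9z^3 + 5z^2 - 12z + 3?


Highest power of z is 7, with coefficient 12. Constant term is 3.
Degree = 7, leading coefficient = 12, constant term = 3


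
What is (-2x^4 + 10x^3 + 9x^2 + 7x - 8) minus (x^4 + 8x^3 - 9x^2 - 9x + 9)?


Distribute the minus sign:
  (-2x^4 + 10x^3 + 9x^2 + 7x - 8)
- (x^4 + 8x^3 - 9x^2 - 9x + 9)
Negate second polynomial: -x^4 - 8x^3 + 9x^2 + 9x - 9
Add: -3x^4 + 2x^3 + 18x^2 + 16x - 17


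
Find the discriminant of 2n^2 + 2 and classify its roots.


D = b^2 - 4ac = (0)^2 - 4(2)(2) = 0 - 16 = -16
Since D < 0: two complex conjugate roots (no real roots)


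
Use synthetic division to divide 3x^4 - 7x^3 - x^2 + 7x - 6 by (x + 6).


Synthetic division with c = -6. Coefficients: 3, -7, -1, 7, -6
Bring down 3.
  3 * -6 = -18; -18 - 7 = -25
  -25 * -6 = 150; 150 - 1 = 149
  149 * -6 = -894; -894 + 7 = -887
  -887 * -6 = 5322; 5322 - 6 = 5316
Quotient: 3x^3 - 25x^2 + 149x - 887, Remainder: 5316


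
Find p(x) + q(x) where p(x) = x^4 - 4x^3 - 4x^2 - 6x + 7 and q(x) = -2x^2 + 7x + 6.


Align terms by degree and add:
  x^4 - 4x^3 - 4x^2 - 6x + 7
  -2x^2 + 7x + 6
= x^4 - 4x^3 - 6x^2 + x + 13


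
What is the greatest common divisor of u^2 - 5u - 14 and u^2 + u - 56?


Factor each:
  u^2 - 5u - 14 = (u - 7)(u + 2)
  u^2 + u - 56 = (u - 7)(u + 8)
Common monic factor: u - 7


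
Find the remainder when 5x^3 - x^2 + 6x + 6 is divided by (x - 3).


By the Remainder Theorem, the remainder equals p(3):
  5*(3)^3 = 135
  -1*(3)^2 = -9
  6*(3)^1 = 18
  constant: 6
Sum: 135 - 9 + 18 + 6 = 150


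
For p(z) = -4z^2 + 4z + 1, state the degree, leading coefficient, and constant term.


Highest power of z is 2, with coefficient -4. Constant term is 1.
Degree = 2, leading coefficient = -4, constant term = 1


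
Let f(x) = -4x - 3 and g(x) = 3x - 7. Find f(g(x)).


Substitute g(x) into f:
f(g(x)) = -4*(3x - 7) + (-3)
Expand and combine: -12x + 25


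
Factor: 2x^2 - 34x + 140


Roots satisfy r1 + r2 = -b/a = 17 and r1*r2 = c/a = 70.
So r1 = 10, r2 = 7.
2x^2 - 34x + 140 = 2(x - r1)(x - r2) = 2(x - 10)(x - 7)


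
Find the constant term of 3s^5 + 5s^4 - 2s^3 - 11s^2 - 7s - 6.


Read off the constant term: -6


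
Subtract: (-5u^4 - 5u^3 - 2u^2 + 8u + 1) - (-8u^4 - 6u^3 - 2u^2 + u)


Distribute the minus sign:
  (-5u^4 - 5u^3 - 2u^2 + 8u + 1)
- (-8u^4 - 6u^3 - 2u^2 + u)
Negate second polynomial: 8u^4 + 6u^3 + 2u^2 - u
Add: 3u^4 + u^3 + 7u + 1


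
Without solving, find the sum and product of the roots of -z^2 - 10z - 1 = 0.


For az^2+bz+c=0: sum = -b/a, product = c/a.
a=-1, b=-10, c=-1
Sum = -(-10)/-1 = -10
Product = (-1)/-1 = 1


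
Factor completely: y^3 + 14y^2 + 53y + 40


Try integer roots (divisors of 40). y=-1: p(-1)=0.
Divide out (y + 1): quotient is y^2 + 13y + 40.
Factor the quadratic: (y + 5)(y + 8)
Result: (y + 1)(y + 5)(y + 8)


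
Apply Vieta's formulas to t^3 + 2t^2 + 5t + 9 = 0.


Monic cubic t^3+bt^2+ct+d=0: sum=-b, pairwise sum=c, product=-d.
b=2, c=5, d=9
r1+r2+r3 = -2
r1r2+r1r3+r2r3 = 5
r1r2r3 = -9


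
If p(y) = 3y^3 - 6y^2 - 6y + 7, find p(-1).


Using direct substitution:
  3 * (-1)^3 = -3
  -6 * (-1)^2 = -6
  -6 * (-1)^1 = 6
  constant: 7
Sum = -3 - 6 + 6 + 7 = 4


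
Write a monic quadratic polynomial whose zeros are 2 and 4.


p(y) = (y - 2)(y - 4)
Expand: y^2 - 6y + 8


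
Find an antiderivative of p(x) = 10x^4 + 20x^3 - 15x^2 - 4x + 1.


Reverse power rule on each term:
  ∫ 10x^4 dx = 2x^5
  ∫ 20x^3 dx = 5x^4
  ∫ -15x^2 dx = -5x^3
  ∫ -4x dx = -2x^2
  ∫ 1 dx = x
F(x) = 2x^5 + 5x^4 - 5x^3 - 2x^2 + x + C


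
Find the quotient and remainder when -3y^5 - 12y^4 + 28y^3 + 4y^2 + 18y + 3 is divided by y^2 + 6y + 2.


(-3y^5 - 12y^4 + 28y^3 + 4y^2 + 18y + 3) / (y^2 + 6y + 2)
Step 1: -3y^3 * (y^2 + 6y + 2) = -3y^5 - 18y^4 - 6y^3; subtract.
Step 2: 6y^2 * (y^2 + 6y + 2) = 6y^4 + 36y^3 + 12y^2; subtract.
Step 3: -2y * (y^2 + 6y + 2) = -2y^3 - 12y^2 - 4y; subtract.
Step 4: 4 * (y^2 + 6y + 2) = 4y^2 + 24y + 8; subtract.
Quotient: -3y^3 + 6y^2 - 2y + 4, Remainder: -2y - 5


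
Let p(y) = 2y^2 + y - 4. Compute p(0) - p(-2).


p(0) = -4
p(-2) = 2
p(0) - p(-2) = -4 - 2 = -6


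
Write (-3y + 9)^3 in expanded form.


Expand (-3y + 9)^3 by repeated multiplication:
  (-3y + 9)^2 = 9y^2 - 54y + 81
= -27y^3 + 243y^2 - 729y + 729


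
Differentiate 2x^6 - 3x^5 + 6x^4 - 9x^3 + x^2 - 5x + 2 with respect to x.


Apply the power rule term by term:
  d/dx(2x^6) = 12x^5
  d/dx(-3x^5) = -15x^4
  d/dx(6x^4) = 24x^3
  d/dx(-9x^3) = -27x^2
  d/dx(x^2) = 2x
  d/dx(-5x) = -5
  d/dx(2) = 0
p'(x) = 12x^5 - 15x^4 + 24x^3 - 27x^2 + 2x - 5


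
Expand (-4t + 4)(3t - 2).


Distribute each term of the first polynomial:
  (-4t)(3t - 2) = -12t^2 + 8t
  (4)(3t - 2) = 12t - 8
Sum: -12t^2 + 20t - 8


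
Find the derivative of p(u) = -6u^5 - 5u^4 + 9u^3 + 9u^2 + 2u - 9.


Apply the power rule term by term:
  d/du(-6u^5) = -30u^4
  d/du(-5u^4) = -20u^3
  d/du(9u^3) = 27u^2
  d/du(9u^2) = 18u
  d/du(2u) = 2
  d/du(-9) = 0
p'(u) = -30u^4 - 20u^3 + 27u^2 + 18u + 2


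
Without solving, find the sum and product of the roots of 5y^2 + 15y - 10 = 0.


For ay^2+by+c=0: sum = -b/a, product = c/a.
a=5, b=15, c=-10
Sum = -(15)/5 = -3
Product = (-10)/5 = -2


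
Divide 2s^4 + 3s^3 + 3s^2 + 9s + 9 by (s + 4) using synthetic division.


Synthetic division with c = -4. Coefficients: 2, 3, 3, 9, 9
Bring down 2.
  2 * -4 = -8; -8 + 3 = -5
  -5 * -4 = 20; 20 + 3 = 23
  23 * -4 = -92; -92 + 9 = -83
  -83 * -4 = 332; 332 + 9 = 341
Quotient: 2s^3 - 5s^2 + 23s - 83, Remainder: 341


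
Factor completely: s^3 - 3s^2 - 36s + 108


Try integer roots (divisors of 108). s=6: p(6)=0.
Divide out (s - 6): quotient is s^2 + 3s - 18.
Factor the quadratic: (s + 6)(s - 3)
Result: (s - 6)(s + 6)(s - 3)


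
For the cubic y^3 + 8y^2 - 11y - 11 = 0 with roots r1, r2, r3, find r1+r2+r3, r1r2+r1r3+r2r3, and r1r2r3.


Monic cubic y^3+by^2+cy+d=0: sum=-b, pairwise sum=c, product=-d.
b=8, c=-11, d=-11
r1+r2+r3 = -8
r1r2+r1r3+r2r3 = -11
r1r2r3 = 11


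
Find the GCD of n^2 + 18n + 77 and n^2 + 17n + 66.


Factor each:
  n^2 + 18n + 77 = (n + 11)(n + 7)
  n^2 + 17n + 66 = (n + 11)(n + 6)
Common monic factor: n + 11


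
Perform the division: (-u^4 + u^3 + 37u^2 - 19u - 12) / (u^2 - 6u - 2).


(-u^4 + u^3 + 37u^2 - 19u - 12) / (u^2 - 6u - 2)
Step 1: -u^2 * (u^2 - 6u - 2) = -u^4 + 6u^3 + 2u^2; subtract.
Step 2: -5u * (u^2 - 6u - 2) = -5u^3 + 30u^2 + 10u; subtract.
Step 3: 5 * (u^2 - 6u - 2) = 5u^2 - 30u - 10; subtract.
Quotient: -u^2 - 5u + 5, Remainder: u - 2


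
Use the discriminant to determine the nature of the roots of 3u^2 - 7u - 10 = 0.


D = b^2 - 4ac = (-7)^2 - 4(3)(-10) = 49 + 120 = 169
Since D > 0: two distinct rational roots


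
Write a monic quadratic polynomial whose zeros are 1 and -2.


p(y) = (y - 1)(y + 2)
Expand: y^2 + y - 2


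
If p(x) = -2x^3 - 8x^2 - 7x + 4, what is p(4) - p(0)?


p(4) = -280
p(0) = 4
p(4) - p(0) = -280 - 4 = -284


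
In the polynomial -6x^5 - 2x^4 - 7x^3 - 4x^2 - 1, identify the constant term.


Read off the constant term: -1


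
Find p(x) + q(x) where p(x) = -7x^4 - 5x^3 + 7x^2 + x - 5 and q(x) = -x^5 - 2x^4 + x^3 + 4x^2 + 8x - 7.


Align terms by degree and add:
  -7x^4 - 5x^3 + 7x^2 + x - 5
  -x^5 - 2x^4 + x^3 + 4x^2 + 8x - 7
= -x^5 - 9x^4 - 4x^3 + 11x^2 + 9x - 12


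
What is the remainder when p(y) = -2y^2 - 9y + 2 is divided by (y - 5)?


By the Remainder Theorem, the remainder equals p(5):
  -2*(5)^2 = -50
  -9*(5)^1 = -45
  constant: 2
Sum: -50 - 45 + 2 = -93


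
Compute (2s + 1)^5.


Expand (2s + 1)^5 by repeated multiplication:
  (2s + 1)^2 = 4s^2 + 4s + 1
  (2s + 1)^3 = 8s^3 + 12s^2 + 6s + 1
  (2s + 1)^4 = 16s^4 + 32s^3 + 24s^2 + 8s + 1
= 32s^5 + 80s^4 + 80s^3 + 40s^2 + 10s + 1


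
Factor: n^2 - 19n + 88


Roots satisfy r1 + r2 = -b/a = 19 and r1*r2 = c/a = 88.
So r1 = 8, r2 = 11.
n^2 - 19n + 88 = (n - r1)(n - r2) = (n - 8)(n - 11)


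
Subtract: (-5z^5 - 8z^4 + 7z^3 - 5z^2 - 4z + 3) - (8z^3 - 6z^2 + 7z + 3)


Distribute the minus sign:
  (-5z^5 - 8z^4 + 7z^3 - 5z^2 - 4z + 3)
- (8z^3 - 6z^2 + 7z + 3)
Negate second polynomial: -8z^3 + 6z^2 - 7z - 3
Add: -5z^5 - 8z^4 - z^3 + z^2 - 11z


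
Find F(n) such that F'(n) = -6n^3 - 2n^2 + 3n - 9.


Reverse power rule on each term:
  ∫ -6n^3 dn = -(3/2)n^4
  ∫ -2n^2 dn = -(2/3)n^3
  ∫ 3n dn = (3/2)n^2
  ∫ -9 dn = -9n
F(n) = -(3/2)n^4 - (2/3)n^3 + (3/2)n^2 - 9n + C


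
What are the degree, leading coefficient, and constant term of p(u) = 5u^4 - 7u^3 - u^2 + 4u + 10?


Highest power of u is 4, with coefficient 5. Constant term is 10.
Degree = 4, leading coefficient = 5, constant term = 10


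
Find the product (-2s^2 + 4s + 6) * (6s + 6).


Distribute each term of the first polynomial:
  (-2s^2)(6s + 6) = -12s^3 - 12s^2
  (4s)(6s + 6) = 24s^2 + 24s
  (6)(6s + 6) = 36s + 36
Sum: -12s^3 + 12s^2 + 60s + 36


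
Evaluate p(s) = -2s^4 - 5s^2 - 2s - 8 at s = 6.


Using direct substitution:
  -2 * (6)^4 = -2592
  0 * (6)^3 = 0
  -5 * (6)^2 = -180
  -2 * (6)^1 = -12
  constant: -8
Sum = -2592 + 0 - 180 - 12 - 8 = -2792


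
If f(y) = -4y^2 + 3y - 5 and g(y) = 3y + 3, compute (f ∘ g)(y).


Substitute g(y) into f:
f(g(y)) = -4*(3y + 3)^2 + 3*(3y + 3) + (-5)
(3y + 3)^2 = 9y^2 + 18y + 9
Expand and combine: -36y^2 - 63y - 32


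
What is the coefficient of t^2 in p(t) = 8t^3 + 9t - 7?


Read off the coefficient of t^2: 0


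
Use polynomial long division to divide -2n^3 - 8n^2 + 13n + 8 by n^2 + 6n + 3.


(-2n^3 - 8n^2 + 13n + 8) / (n^2 + 6n + 3)
Step 1: -2n * (n^2 + 6n + 3) = -2n^3 - 12n^2 - 6n; subtract.
Step 2: 4 * (n^2 + 6n + 3) = 4n^2 + 24n + 12; subtract.
Quotient: -2n + 4, Remainder: -5n - 4


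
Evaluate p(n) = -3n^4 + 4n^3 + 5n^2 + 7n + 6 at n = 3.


Using direct substitution:
  -3 * (3)^4 = -243
  4 * (3)^3 = 108
  5 * (3)^2 = 45
  7 * (3)^1 = 21
  constant: 6
Sum = -243 + 108 + 45 + 21 + 6 = -63


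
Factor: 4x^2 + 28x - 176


Roots satisfy r1 + r2 = -b/a = -7 and r1*r2 = c/a = -44.
So r1 = -11, r2 = 4.
4x^2 + 28x - 176 = 4(x - r1)(x - r2) = 4(x + 11)(x - 4)


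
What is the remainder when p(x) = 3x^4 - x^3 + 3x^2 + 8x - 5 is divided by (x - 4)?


By the Remainder Theorem, the remainder equals p(4):
  3*(4)^4 = 768
  -1*(4)^3 = -64
  3*(4)^2 = 48
  8*(4)^1 = 32
  constant: -5
Sum: 768 - 64 + 48 + 32 - 5 = 779


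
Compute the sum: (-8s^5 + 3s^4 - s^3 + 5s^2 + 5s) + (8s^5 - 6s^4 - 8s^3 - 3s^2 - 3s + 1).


Align terms by degree and add:
  -8s^5 + 3s^4 - s^3 + 5s^2 + 5s
+ 8s^5 - 6s^4 - 8s^3 - 3s^2 - 3s + 1
= -3s^4 - 9s^3 + 2s^2 + 2s + 1


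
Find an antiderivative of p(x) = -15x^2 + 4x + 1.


Reverse power rule on each term:
  ∫ -15x^2 dx = -5x^3
  ∫ 4x dx = 2x^2
  ∫ 1 dx = x
F(x) = -5x^3 + 2x^2 + x + C


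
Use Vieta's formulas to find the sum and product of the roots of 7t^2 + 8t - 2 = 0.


For at^2+bt+c=0: sum = -b/a, product = c/a.
a=7, b=8, c=-2
Sum = -(8)/7 = -8/7
Product = (-2)/7 = -2/7


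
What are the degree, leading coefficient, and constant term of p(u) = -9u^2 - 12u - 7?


Highest power of u is 2, with coefficient -9. Constant term is -7.
Degree = 2, leading coefficient = -9, constant term = -7


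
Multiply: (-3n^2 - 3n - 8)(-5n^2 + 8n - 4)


Distribute each term of the first polynomial:
  (-3n^2)(-5n^2 + 8n - 4) = 15n^4 - 24n^3 + 12n^2
  (-3n)(-5n^2 + 8n - 4) = 15n^3 - 24n^2 + 12n
  (-8)(-5n^2 + 8n - 4) = 40n^2 - 64n + 32
Sum: 15n^4 - 9n^3 + 28n^2 - 52n + 32


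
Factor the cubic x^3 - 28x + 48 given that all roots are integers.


Try integer roots (divisors of 48). x=4: p(4)=0.
Divide out (x - 4): quotient is x^2 + 4x - 12.
Factor the quadratic: (x - 2)(x + 6)
Result: (x - 4)(x - 2)(x + 6)


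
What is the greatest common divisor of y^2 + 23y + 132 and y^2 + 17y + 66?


Factor each:
  y^2 + 23y + 132 = (y + 11)(y + 12)
  y^2 + 17y + 66 = (y + 11)(y + 6)
Common monic factor: y + 11


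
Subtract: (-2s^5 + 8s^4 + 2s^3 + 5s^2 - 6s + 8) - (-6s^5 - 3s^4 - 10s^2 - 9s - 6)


Distribute the minus sign:
  (-2s^5 + 8s^4 + 2s^3 + 5s^2 - 6s + 8)
- (-6s^5 - 3s^4 - 10s^2 - 9s - 6)
Negate second polynomial: 6s^5 + 3s^4 + 10s^2 + 9s + 6
Add: 4s^5 + 11s^4 + 2s^3 + 15s^2 + 3s + 14


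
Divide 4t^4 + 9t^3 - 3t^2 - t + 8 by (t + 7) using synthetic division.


Synthetic division with c = -7. Coefficients: 4, 9, -3, -1, 8
Bring down 4.
  4 * -7 = -28; -28 + 9 = -19
  -19 * -7 = 133; 133 - 3 = 130
  130 * -7 = -910; -910 - 1 = -911
  -911 * -7 = 6377; 6377 + 8 = 6385
Quotient: 4t^3 - 19t^2 + 130t - 911, Remainder: 6385


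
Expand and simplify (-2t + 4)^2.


Expand (-2t + 4)^2 by repeated multiplication:
= 4t^2 - 16t + 16


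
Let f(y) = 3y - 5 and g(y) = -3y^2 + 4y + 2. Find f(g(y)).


Substitute g(y) into f:
f(g(y)) = 3*(-3y^2 + 4y + 2) + (-5)
Expand and combine: -9y^2 + 12y + 1


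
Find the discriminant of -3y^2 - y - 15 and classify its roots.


D = b^2 - 4ac = (-1)^2 - 4(-3)(-15) = 1 - 180 = -179
Since D < 0: two complex conjugate roots (no real roots)


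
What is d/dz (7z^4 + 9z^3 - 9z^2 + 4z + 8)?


Apply the power rule term by term:
  d/dz(7z^4) = 28z^3
  d/dz(9z^3) = 27z^2
  d/dz(-9z^2) = -18z
  d/dz(4z) = 4
  d/dz(8) = 0
p'(z) = 28z^3 + 27z^2 - 18z + 4


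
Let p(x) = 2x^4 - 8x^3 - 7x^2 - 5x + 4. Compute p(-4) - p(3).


p(-4) = 936
p(3) = -128
p(-4) - p(3) = 936 + 128 = 1064


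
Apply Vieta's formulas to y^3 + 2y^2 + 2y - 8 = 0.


Monic cubic y^3+by^2+cy+d=0: sum=-b, pairwise sum=c, product=-d.
b=2, c=2, d=-8
r1+r2+r3 = -2
r1r2+r1r3+r2r3 = 2
r1r2r3 = 8


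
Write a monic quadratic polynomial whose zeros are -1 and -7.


p(y) = (y + 1)(y + 7)
Expand: y^2 + 8y + 7


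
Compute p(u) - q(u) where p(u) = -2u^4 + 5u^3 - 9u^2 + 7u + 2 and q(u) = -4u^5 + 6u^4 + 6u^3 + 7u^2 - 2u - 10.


Distribute the minus sign:
  (-2u^4 + 5u^3 - 9u^2 + 7u + 2)
- (-4u^5 + 6u^4 + 6u^3 + 7u^2 - 2u - 10)
Negate second polynomial: 4u^5 - 6u^4 - 6u^3 - 7u^2 + 2u + 10
Add: 4u^5 - 8u^4 - u^3 - 16u^2 + 9u + 12


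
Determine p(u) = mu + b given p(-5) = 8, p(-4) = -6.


p(u) = mu + b. Using p(-5)=8, p(-4)=-6:
m = (8 + 6)/(-5 + 4) = 14/-1 = -14
b = 8 - m*(-5) = 8 - 70 = -62
p(u) = -14u - 62


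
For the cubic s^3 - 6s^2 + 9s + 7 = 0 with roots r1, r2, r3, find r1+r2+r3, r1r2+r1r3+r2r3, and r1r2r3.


Monic cubic s^3+bs^2+cs+d=0: sum=-b, pairwise sum=c, product=-d.
b=-6, c=9, d=7
r1+r2+r3 = 6
r1r2+r1r3+r2r3 = 9
r1r2r3 = -7


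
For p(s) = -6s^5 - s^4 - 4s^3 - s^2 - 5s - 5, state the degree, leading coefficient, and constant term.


Highest power of s is 5, with coefficient -6. Constant term is -5.
Degree = 5, leading coefficient = -6, constant term = -5


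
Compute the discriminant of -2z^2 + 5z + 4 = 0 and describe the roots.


D = b^2 - 4ac = (5)^2 - 4(-2)(4) = 25 + 32 = 57
Since D > 0: two distinct irrational roots


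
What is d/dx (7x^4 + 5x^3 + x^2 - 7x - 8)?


Apply the power rule term by term:
  d/dx(7x^4) = 28x^3
  d/dx(5x^3) = 15x^2
  d/dx(x^2) = 2x
  d/dx(-7x) = -7
  d/dx(-8) = 0
p'(x) = 28x^3 + 15x^2 + 2x - 7


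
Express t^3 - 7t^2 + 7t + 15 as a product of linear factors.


Try integer roots (divisors of 15). t=5: p(5)=0.
Divide out (t - 5): quotient is t^2 - 2t - 3.
Factor the quadratic: (t + 1)(t - 3)
Result: (t - 5)(t + 1)(t - 3)


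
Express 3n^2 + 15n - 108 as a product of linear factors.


Roots satisfy r1 + r2 = -b/a = -5 and r1*r2 = c/a = -36.
So r1 = -9, r2 = 4.
3n^2 + 15n - 108 = 3(n - r1)(n - r2) = 3(n + 9)(n - 4)


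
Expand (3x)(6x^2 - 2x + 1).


Distribute each term of the first polynomial:
  (3x)(6x^2 - 2x + 1) = 18x^3 - 6x^2 + 3x
Sum: 18x^3 - 6x^2 + 3x


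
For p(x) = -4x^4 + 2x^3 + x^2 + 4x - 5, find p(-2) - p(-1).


p(-2) = -89
p(-1) = -14
p(-2) - p(-1) = -89 + 14 = -75


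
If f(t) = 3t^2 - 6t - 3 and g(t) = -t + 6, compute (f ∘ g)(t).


Substitute g(t) into f:
f(g(t)) = 3*(-t + 6)^2 + (-6)*(-t + 6) + (-3)
(-t + 6)^2 = t^2 - 12t + 36
Expand and combine: 3t^2 - 30t + 69


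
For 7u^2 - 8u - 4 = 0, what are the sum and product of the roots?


For au^2+bu+c=0: sum = -b/a, product = c/a.
a=7, b=-8, c=-4
Sum = -(-8)/7 = 8/7
Product = (-4)/7 = -4/7


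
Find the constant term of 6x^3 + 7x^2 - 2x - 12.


Read off the constant term: -12


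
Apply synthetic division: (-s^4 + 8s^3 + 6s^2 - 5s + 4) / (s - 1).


Synthetic division with c = 1. Coefficients: -1, 8, 6, -5, 4
Bring down -1.
  -1 * 1 = -1; -1 + 8 = 7
  7 * 1 = 7; 7 + 6 = 13
  13 * 1 = 13; 13 - 5 = 8
  8 * 1 = 8; 8 + 4 = 12
Quotient: -s^3 + 7s^2 + 13s + 8, Remainder: 12


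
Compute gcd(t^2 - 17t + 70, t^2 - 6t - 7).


Factor each:
  t^2 - 17t + 70 = (t - 7)(t - 10)
  t^2 - 6t - 7 = (t - 7)(t + 1)
Common monic factor: t - 7


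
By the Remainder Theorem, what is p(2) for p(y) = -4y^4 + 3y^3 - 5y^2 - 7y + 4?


By the Remainder Theorem, the remainder equals p(2):
  -4*(2)^4 = -64
  3*(2)^3 = 24
  -5*(2)^2 = -20
  -7*(2)^1 = -14
  constant: 4
Sum: -64 + 24 - 20 - 14 + 4 = -70


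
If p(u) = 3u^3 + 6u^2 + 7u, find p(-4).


Using direct substitution:
  3 * (-4)^3 = -192
  6 * (-4)^2 = 96
  7 * (-4)^1 = -28
  constant: 0
Sum = -192 + 96 - 28 + 0 = -124


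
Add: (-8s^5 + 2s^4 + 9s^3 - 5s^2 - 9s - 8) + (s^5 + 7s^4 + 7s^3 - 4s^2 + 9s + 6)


Align terms by degree and add:
  -8s^5 + 2s^4 + 9s^3 - 5s^2 - 9s - 8
+ s^5 + 7s^4 + 7s^3 - 4s^2 + 9s + 6
= -7s^5 + 9s^4 + 16s^3 - 9s^2 - 2


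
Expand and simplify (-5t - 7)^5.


Expand (-5t - 7)^5 by repeated multiplication:
  (-5t - 7)^2 = 25t^2 + 70t + 49
  (-5t - 7)^3 = -125t^3 - 525t^2 - 735t - 343
  (-5t - 7)^4 = 625t^4 + 3500t^3 + 7350t^2 + 6860t + 2401
= -3125t^5 - 21875t^4 - 61250t^3 - 85750t^2 - 60025t - 16807


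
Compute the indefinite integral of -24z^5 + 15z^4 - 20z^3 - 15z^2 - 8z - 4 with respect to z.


Reverse power rule on each term:
  ∫ -24z^5 dz = -4z^6
  ∫ 15z^4 dz = 3z^5
  ∫ -20z^3 dz = -5z^4
  ∫ -15z^2 dz = -5z^3
  ∫ -8z dz = -4z^2
  ∫ -4 dz = -4z
F(z) = -4z^6 + 3z^5 - 5z^4 - 5z^3 - 4z^2 - 4z + C


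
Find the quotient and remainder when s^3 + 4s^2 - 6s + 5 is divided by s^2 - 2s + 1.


(s^3 + 4s^2 - 6s + 5) / (s^2 - 2s + 1)
Step 1: s * (s^2 - 2s + 1) = s^3 - 2s^2 + s; subtract.
Step 2: 6 * (s^2 - 2s + 1) = 6s^2 - 12s + 6; subtract.
Quotient: s + 6, Remainder: 5s - 1


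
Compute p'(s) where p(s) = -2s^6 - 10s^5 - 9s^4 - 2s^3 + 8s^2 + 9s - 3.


Apply the power rule term by term:
  d/ds(-2s^6) = -12s^5
  d/ds(-10s^5) = -50s^4
  d/ds(-9s^4) = -36s^3
  d/ds(-2s^3) = -6s^2
  d/ds(8s^2) = 16s
  d/ds(9s) = 9
  d/ds(-3) = 0
p'(s) = -12s^5 - 50s^4 - 36s^3 - 6s^2 + 16s + 9


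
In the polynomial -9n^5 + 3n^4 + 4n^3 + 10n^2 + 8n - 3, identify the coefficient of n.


Read off the coefficient of n: 8


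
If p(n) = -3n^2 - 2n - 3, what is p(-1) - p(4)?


p(-1) = -4
p(4) = -59
p(-1) - p(4) = -4 + 59 = 55


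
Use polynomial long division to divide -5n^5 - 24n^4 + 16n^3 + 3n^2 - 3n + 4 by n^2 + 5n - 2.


(-5n^5 - 24n^4 + 16n^3 + 3n^2 - 3n + 4) / (n^2 + 5n - 2)
Step 1: -5n^3 * (n^2 + 5n - 2) = -5n^5 - 25n^4 + 10n^3; subtract.
Step 2: n^2 * (n^2 + 5n - 2) = n^4 + 5n^3 - 2n^2; subtract.
Step 3: n * (n^2 + 5n - 2) = n^3 + 5n^2 - 2n; subtract.
Step 4: 0 * (n^2 + 5n - 2) = 0; subtract.
Quotient: -5n^3 + n^2 + n, Remainder: -n + 4


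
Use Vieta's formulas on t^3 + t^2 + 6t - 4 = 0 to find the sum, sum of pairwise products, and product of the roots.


Monic cubic t^3+bt^2+ct+d=0: sum=-b, pairwise sum=c, product=-d.
b=1, c=6, d=-4
r1+r2+r3 = -1
r1r2+r1r3+r2r3 = 6
r1r2r3 = 4


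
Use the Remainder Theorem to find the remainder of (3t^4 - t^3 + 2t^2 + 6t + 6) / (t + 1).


By the Remainder Theorem, the remainder equals p(-1):
  3*(-1)^4 = 3
  -1*(-1)^3 = 1
  2*(-1)^2 = 2
  6*(-1)^1 = -6
  constant: 6
Sum: 3 + 1 + 2 - 6 + 6 = 6


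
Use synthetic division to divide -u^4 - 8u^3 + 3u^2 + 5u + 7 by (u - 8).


Synthetic division with c = 8. Coefficients: -1, -8, 3, 5, 7
Bring down -1.
  -1 * 8 = -8; -8 - 8 = -16
  -16 * 8 = -128; -128 + 3 = -125
  -125 * 8 = -1000; -1000 + 5 = -995
  -995 * 8 = -7960; -7960 + 7 = -7953
Quotient: -u^3 - 16u^2 - 125u - 995, Remainder: -7953


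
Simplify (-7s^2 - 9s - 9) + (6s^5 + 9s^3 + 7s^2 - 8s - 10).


Align terms by degree and add:
  -7s^2 - 9s - 9
+ 6s^5 + 9s^3 + 7s^2 - 8s - 10
= 6s^5 + 9s^3 - 17s - 19


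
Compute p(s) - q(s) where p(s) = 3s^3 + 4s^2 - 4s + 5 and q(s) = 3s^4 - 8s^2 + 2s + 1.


Distribute the minus sign:
  (3s^3 + 4s^2 - 4s + 5)
- (3s^4 - 8s^2 + 2s + 1)
Negate second polynomial: -3s^4 + 8s^2 - 2s - 1
Add: -3s^4 + 3s^3 + 12s^2 - 6s + 4


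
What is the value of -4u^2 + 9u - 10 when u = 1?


Using direct substitution:
  -4 * (1)^2 = -4
  9 * (1)^1 = 9
  constant: -10
Sum = -4 + 9 - 10 = -5


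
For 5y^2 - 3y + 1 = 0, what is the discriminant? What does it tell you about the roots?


D = b^2 - 4ac = (-3)^2 - 4(5)(1) = 9 - 20 = -11
Since D < 0: two complex conjugate roots (no real roots)


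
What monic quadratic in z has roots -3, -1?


p(z) = (z + 3)(z + 1)
Expand: z^2 + 4z + 3


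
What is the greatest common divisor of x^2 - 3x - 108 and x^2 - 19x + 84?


Factor each:
  x^2 - 3x - 108 = (x - 12)(x + 9)
  x^2 - 19x + 84 = (x - 12)(x - 7)
Common monic factor: x - 12


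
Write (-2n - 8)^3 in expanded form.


Expand (-2n - 8)^3 by repeated multiplication:
  (-2n - 8)^2 = 4n^2 + 32n + 64
= -8n^3 - 96n^2 - 384n - 512


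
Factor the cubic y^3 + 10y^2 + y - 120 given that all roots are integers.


Try integer roots (divisors of -120). y=-8: p(-8)=0.
Divide out (y + 8): quotient is y^2 + 2y - 15.
Factor the quadratic: (y - 3)(y + 5)
Result: (y + 8)(y - 3)(y + 5)


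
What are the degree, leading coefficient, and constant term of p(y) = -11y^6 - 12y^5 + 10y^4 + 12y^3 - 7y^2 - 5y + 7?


Highest power of y is 6, with coefficient -11. Constant term is 7.
Degree = 6, leading coefficient = -11, constant term = 7


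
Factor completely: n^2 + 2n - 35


Roots satisfy r1 + r2 = -b/a = -2 and r1*r2 = c/a = -35.
So r1 = -7, r2 = 5.
n^2 + 2n - 35 = (n - r1)(n - r2) = (n + 7)(n - 5)


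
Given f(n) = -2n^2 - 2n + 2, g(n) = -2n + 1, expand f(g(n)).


Substitute g(n) into f:
f(g(n)) = -2*(-2n + 1)^2 + (-2)*(-2n + 1) + 2
(-2n + 1)^2 = 4n^2 - 4n + 1
Expand and combine: -8n^2 + 12n - 2


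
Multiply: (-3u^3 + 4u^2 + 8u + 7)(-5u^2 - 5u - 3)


Distribute each term of the first polynomial:
  (-3u^3)(-5u^2 - 5u - 3) = 15u^5 + 15u^4 + 9u^3
  (4u^2)(-5u^2 - 5u - 3) = -20u^4 - 20u^3 - 12u^2
  (8u)(-5u^2 - 5u - 3) = -40u^3 - 40u^2 - 24u
  (7)(-5u^2 - 5u - 3) = -35u^2 - 35u - 21
Sum: 15u^5 - 5u^4 - 51u^3 - 87u^2 - 59u - 21


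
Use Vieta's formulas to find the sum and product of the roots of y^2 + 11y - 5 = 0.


For ay^2+by+c=0: sum = -b/a, product = c/a.
a=1, b=11, c=-5
Sum = -(11)/1 = -11
Product = (-5)/1 = -5


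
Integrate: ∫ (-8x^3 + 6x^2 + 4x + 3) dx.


Reverse power rule on each term:
  ∫ -8x^3 dx = -2x^4
  ∫ 6x^2 dx = 2x^3
  ∫ 4x dx = 2x^2
  ∫ 3 dx = 3x
F(x) = -2x^4 + 2x^3 + 2x^2 + 3x + C


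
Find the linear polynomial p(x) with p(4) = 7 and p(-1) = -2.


p(x) = mx + b. Using p(4)=7, p(-1)=-2:
m = (7 + 2)/(4 + 1) = 9/5 = 9/5
b = 7 - m*(4) = 7 - 36/5 = -1/5
p(x) = (9/5)x - (1/5)


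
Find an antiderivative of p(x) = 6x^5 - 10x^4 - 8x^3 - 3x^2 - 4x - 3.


Reverse power rule on each term:
  ∫ 6x^5 dx = x^6
  ∫ -10x^4 dx = -2x^5
  ∫ -8x^3 dx = -2x^4
  ∫ -3x^2 dx = -x^3
  ∫ -4x dx = -2x^2
  ∫ -3 dx = -3x
F(x) = x^6 - 2x^5 - 2x^4 - x^3 - 2x^2 - 3x + C


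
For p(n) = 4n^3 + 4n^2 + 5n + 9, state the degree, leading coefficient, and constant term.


Highest power of n is 3, with coefficient 4. Constant term is 9.
Degree = 3, leading coefficient = 4, constant term = 9


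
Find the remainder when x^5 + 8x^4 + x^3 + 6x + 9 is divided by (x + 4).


By the Remainder Theorem, the remainder equals p(-4):
  1*(-4)^5 = -1024
  8*(-4)^4 = 2048
  1*(-4)^3 = -64
  0*(-4)^2 = 0
  6*(-4)^1 = -24
  constant: 9
Sum: -1024 + 2048 - 64 + 0 - 24 + 9 = 945


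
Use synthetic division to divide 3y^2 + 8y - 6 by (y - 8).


Synthetic division with c = 8. Coefficients: 3, 8, -6
Bring down 3.
  3 * 8 = 24; 24 + 8 = 32
  32 * 8 = 256; 256 - 6 = 250
Quotient: 3y + 32, Remainder: 250


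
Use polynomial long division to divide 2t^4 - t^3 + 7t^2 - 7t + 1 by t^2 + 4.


(2t^4 - t^3 + 7t^2 - 7t + 1) / (t^2 + 4)
Step 1: 2t^2 * (t^2 + 4) = 2t^4 + 8t^2; subtract.
Step 2: -t * (t^2 + 4) = -t^3 - 4t; subtract.
Step 3: -1 * (t^2 + 4) = -t^2 - 4; subtract.
Quotient: 2t^2 - t - 1, Remainder: -3t + 5


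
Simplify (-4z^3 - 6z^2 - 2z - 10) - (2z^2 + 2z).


Distribute the minus sign:
  (-4z^3 - 6z^2 - 2z - 10)
- (2z^2 + 2z)
Negate second polynomial: -2z^2 - 2z
Add: -4z^3 - 8z^2 - 4z - 10


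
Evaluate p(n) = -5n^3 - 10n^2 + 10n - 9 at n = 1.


Using direct substitution:
  -5 * (1)^3 = -5
  -10 * (1)^2 = -10
  10 * (1)^1 = 10
  constant: -9
Sum = -5 - 10 + 10 - 9 = -14


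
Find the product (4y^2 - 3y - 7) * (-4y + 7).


Distribute each term of the first polynomial:
  (4y^2)(-4y + 7) = -16y^3 + 28y^2
  (-3y)(-4y + 7) = 12y^2 - 21y
  (-7)(-4y + 7) = 28y - 49
Sum: -16y^3 + 40y^2 + 7y - 49


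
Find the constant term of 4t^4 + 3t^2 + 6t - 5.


Read off the constant term: -5


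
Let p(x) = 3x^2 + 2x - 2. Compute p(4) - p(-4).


p(4) = 54
p(-4) = 38
p(4) - p(-4) = 54 - 38 = 16


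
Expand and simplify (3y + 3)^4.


Expand (3y + 3)^4 by repeated multiplication:
  (3y + 3)^2 = 9y^2 + 18y + 9
  (3y + 3)^3 = 27y^3 + 81y^2 + 81y + 27
= 81y^4 + 324y^3 + 486y^2 + 324y + 81


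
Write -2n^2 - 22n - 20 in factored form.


Roots satisfy r1 + r2 = -b/a = -11 and r1*r2 = c/a = 10.
So r1 = -1, r2 = -10.
-2n^2 - 22n - 20 = -2(n - r1)(n - r2) = -2(n + 1)(n + 10)


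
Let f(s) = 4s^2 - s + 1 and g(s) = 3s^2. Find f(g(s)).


Substitute g(s) into f:
f(g(s)) = 4*(3s^2)^2 + (-1)*(3s^2) + 1
(3s^2)^2 = 9s^4
Expand and combine: 36s^4 - 3s^2 + 1


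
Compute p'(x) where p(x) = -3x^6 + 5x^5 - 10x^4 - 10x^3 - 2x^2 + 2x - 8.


Apply the power rule term by term:
  d/dx(-3x^6) = -18x^5
  d/dx(5x^5) = 25x^4
  d/dx(-10x^4) = -40x^3
  d/dx(-10x^3) = -30x^2
  d/dx(-2x^2) = -4x
  d/dx(2x) = 2
  d/dx(-8) = 0
p'(x) = -18x^5 + 25x^4 - 40x^3 - 30x^2 - 4x + 2


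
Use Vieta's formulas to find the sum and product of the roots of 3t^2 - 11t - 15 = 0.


For at^2+bt+c=0: sum = -b/a, product = c/a.
a=3, b=-11, c=-15
Sum = -(-11)/3 = 11/3
Product = (-15)/3 = -5


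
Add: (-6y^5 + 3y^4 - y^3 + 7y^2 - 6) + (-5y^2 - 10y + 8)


Align terms by degree and add:
  -6y^5 + 3y^4 - y^3 + 7y^2 - 6
  -5y^2 - 10y + 8
= -6y^5 + 3y^4 - y^3 + 2y^2 - 10y + 2


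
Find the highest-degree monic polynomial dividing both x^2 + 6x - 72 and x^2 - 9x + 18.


Factor each:
  x^2 + 6x - 72 = (x - 6)(x + 12)
  x^2 - 9x + 18 = (x - 6)(x - 3)
Common monic factor: x - 6


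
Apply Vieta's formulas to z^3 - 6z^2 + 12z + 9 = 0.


Monic cubic z^3+bz^2+cz+d=0: sum=-b, pairwise sum=c, product=-d.
b=-6, c=12, d=9
r1+r2+r3 = 6
r1r2+r1r3+r2r3 = 12
r1r2r3 = -9


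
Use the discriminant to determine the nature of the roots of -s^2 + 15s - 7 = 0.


D = b^2 - 4ac = (15)^2 - 4(-1)(-7) = 225 - 28 = 197
Since D > 0: two distinct irrational roots


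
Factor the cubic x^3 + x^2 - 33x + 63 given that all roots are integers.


Try integer roots (divisors of 63). x=-7: p(-7)=0.
Divide out (x + 7): quotient is x^2 - 6x + 9.
Factor the quadratic: (x - 3)(x - 3)
Result: (x + 7)(x - 3)(x - 3)


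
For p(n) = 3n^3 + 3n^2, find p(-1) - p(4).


p(-1) = 0
p(4) = 240
p(-1) - p(4) = 0 - 240 = -240


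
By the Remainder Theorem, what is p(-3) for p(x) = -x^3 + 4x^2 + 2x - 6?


By the Remainder Theorem, the remainder equals p(-3):
  -1*(-3)^3 = 27
  4*(-3)^2 = 36
  2*(-3)^1 = -6
  constant: -6
Sum: 27 + 36 - 6 - 6 = 51


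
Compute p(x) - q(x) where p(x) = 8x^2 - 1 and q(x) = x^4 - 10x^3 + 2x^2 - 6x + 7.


Distribute the minus sign:
  (8x^2 - 1)
- (x^4 - 10x^3 + 2x^2 - 6x + 7)
Negate second polynomial: -x^4 + 10x^3 - 2x^2 + 6x - 7
Add: -x^4 + 10x^3 + 6x^2 + 6x - 8


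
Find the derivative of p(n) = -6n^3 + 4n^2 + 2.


Apply the power rule term by term:
  d/dn(-6n^3) = -18n^2
  d/dn(4n^2) = 8n
  d/dn(2) = 0
p'(n) = -18n^2 + 8n


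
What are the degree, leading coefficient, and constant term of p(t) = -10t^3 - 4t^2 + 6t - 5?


Highest power of t is 3, with coefficient -10. Constant term is -5.
Degree = 3, leading coefficient = -10, constant term = -5


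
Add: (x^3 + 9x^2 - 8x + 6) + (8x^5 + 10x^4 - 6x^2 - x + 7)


Align terms by degree and add:
  x^3 + 9x^2 - 8x + 6
+ 8x^5 + 10x^4 - 6x^2 - x + 7
= 8x^5 + 10x^4 + x^3 + 3x^2 - 9x + 13


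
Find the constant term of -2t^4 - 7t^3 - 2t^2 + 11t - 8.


Read off the constant term: -8


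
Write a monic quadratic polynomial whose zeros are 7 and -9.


p(x) = (x - 7)(x + 9)
Expand: x^2 + 2x - 63


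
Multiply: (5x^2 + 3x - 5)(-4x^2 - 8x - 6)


Distribute each term of the first polynomial:
  (5x^2)(-4x^2 - 8x - 6) = -20x^4 - 40x^3 - 30x^2
  (3x)(-4x^2 - 8x - 6) = -12x^3 - 24x^2 - 18x
  (-5)(-4x^2 - 8x - 6) = 20x^2 + 40x + 30
Sum: -20x^4 - 52x^3 - 34x^2 + 22x + 30


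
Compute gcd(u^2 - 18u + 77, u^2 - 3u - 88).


Factor each:
  u^2 - 18u + 77 = (u - 11)(u - 7)
  u^2 - 3u - 88 = (u - 11)(u + 8)
Common monic factor: u - 11


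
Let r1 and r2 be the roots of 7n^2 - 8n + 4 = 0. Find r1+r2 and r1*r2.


For an^2+bn+c=0: sum = -b/a, product = c/a.
a=7, b=-8, c=4
Sum = -(-8)/7 = 8/7
Product = (4)/7 = 4/7


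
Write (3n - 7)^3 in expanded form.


Expand (3n - 7)^3 by repeated multiplication:
  (3n - 7)^2 = 9n^2 - 42n + 49
= 27n^3 - 189n^2 + 441n - 343


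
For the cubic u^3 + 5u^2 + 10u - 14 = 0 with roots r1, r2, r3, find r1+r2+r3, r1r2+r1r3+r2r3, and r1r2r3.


Monic cubic u^3+bu^2+cu+d=0: sum=-b, pairwise sum=c, product=-d.
b=5, c=10, d=-14
r1+r2+r3 = -5
r1r2+r1r3+r2r3 = 10
r1r2r3 = 14


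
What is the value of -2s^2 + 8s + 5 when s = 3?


Using direct substitution:
  -2 * (3)^2 = -18
  8 * (3)^1 = 24
  constant: 5
Sum = -18 + 24 + 5 = 11


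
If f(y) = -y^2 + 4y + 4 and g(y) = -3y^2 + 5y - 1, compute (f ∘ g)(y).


Substitute g(y) into f:
f(g(y)) = -1*(-3y^2 + 5y - 1)^2 + 4*(-3y^2 + 5y - 1) + 4
(-3y^2 + 5y - 1)^2 = 9y^4 - 30y^3 + 31y^2 - 10y + 1
Expand and combine: -9y^4 + 30y^3 - 43y^2 + 30y - 1


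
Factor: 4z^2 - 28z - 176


Roots satisfy r1 + r2 = -b/a = 7 and r1*r2 = c/a = -44.
So r1 = -4, r2 = 11.
4z^2 - 28z - 176 = 4(z - r1)(z - r2) = 4(z + 4)(z - 11)


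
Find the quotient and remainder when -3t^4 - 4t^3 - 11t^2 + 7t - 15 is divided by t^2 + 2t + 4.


(-3t^4 - 4t^3 - 11t^2 + 7t - 15) / (t^2 + 2t + 4)
Step 1: -3t^2 * (t^2 + 2t + 4) = -3t^4 - 6t^3 - 12t^2; subtract.
Step 2: 2t * (t^2 + 2t + 4) = 2t^3 + 4t^2 + 8t; subtract.
Step 3: -3 * (t^2 + 2t + 4) = -3t^2 - 6t - 12; subtract.
Quotient: -3t^2 + 2t - 3, Remainder: 5t - 3


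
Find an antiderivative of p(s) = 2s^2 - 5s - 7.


Reverse power rule on each term:
  ∫ 2s^2 ds = (2/3)s^3
  ∫ -5s ds = -(5/2)s^2
  ∫ -7 ds = -7s
F(s) = (2/3)s^3 - (5/2)s^2 - 7s + C


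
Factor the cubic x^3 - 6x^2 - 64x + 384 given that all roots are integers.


Try integer roots (divisors of 384). x=6: p(6)=0.
Divide out (x - 6): quotient is x^2 - 64.
Factor the quadratic: (x + 8)(x - 8)
Result: (x - 6)(x + 8)(x - 8)


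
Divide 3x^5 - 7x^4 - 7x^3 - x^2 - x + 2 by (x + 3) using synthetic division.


Synthetic division with c = -3. Coefficients: 3, -7, -7, -1, -1, 2
Bring down 3.
  3 * -3 = -9; -9 - 7 = -16
  -16 * -3 = 48; 48 - 7 = 41
  41 * -3 = -123; -123 - 1 = -124
  -124 * -3 = 372; 372 - 1 = 371
  371 * -3 = -1113; -1113 + 2 = -1111
Quotient: 3x^4 - 16x^3 + 41x^2 - 124x + 371, Remainder: -1111


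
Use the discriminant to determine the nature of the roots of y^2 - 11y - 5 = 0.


D = b^2 - 4ac = (-11)^2 - 4(1)(-5) = 121 + 20 = 141
Since D > 0: two distinct irrational roots


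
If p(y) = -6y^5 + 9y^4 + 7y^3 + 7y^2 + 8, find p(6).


Using direct substitution:
  -6 * (6)^5 = -46656
  9 * (6)^4 = 11664
  7 * (6)^3 = 1512
  7 * (6)^2 = 252
  0 * (6)^1 = 0
  constant: 8
Sum = -46656 + 11664 + 1512 + 252 + 0 + 8 = -33220


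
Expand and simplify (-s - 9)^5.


Expand (-s - 9)^5 by repeated multiplication:
  (-s - 9)^2 = s^2 + 18s + 81
  (-s - 9)^3 = -s^3 - 27s^2 - 243s - 729
  (-s - 9)^4 = s^4 + 36s^3 + 486s^2 + 2916s + 6561
= -s^5 - 45s^4 - 810s^3 - 7290s^2 - 32805s - 59049


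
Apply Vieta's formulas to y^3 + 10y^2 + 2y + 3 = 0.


Monic cubic y^3+by^2+cy+d=0: sum=-b, pairwise sum=c, product=-d.
b=10, c=2, d=3
r1+r2+r3 = -10
r1r2+r1r3+r2r3 = 2
r1r2r3 = -3


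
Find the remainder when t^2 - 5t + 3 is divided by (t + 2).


By the Remainder Theorem, the remainder equals p(-2):
  1*(-2)^2 = 4
  -5*(-2)^1 = 10
  constant: 3
Sum: 4 + 10 + 3 = 17


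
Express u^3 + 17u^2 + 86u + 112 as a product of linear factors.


Try integer roots (divisors of 112). u=-7: p(-7)=0.
Divide out (u + 7): quotient is u^2 + 10u + 16.
Factor the quadratic: (u + 2)(u + 8)
Result: (u + 7)(u + 2)(u + 8)


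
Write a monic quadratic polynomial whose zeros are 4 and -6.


p(t) = (t - 4)(t + 6)
Expand: t^2 + 2t - 24


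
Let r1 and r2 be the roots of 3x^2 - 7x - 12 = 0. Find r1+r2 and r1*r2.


For ax^2+bx+c=0: sum = -b/a, product = c/a.
a=3, b=-7, c=-12
Sum = -(-7)/3 = 7/3
Product = (-12)/3 = -4


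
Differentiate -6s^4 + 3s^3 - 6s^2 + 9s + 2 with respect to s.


Apply the power rule term by term:
  d/ds(-6s^4) = -24s^3
  d/ds(3s^3) = 9s^2
  d/ds(-6s^2) = -12s
  d/ds(9s) = 9
  d/ds(2) = 0
p'(s) = -24s^3 + 9s^2 - 12s + 9


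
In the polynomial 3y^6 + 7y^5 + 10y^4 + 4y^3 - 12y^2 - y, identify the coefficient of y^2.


Read off the coefficient of y^2: -12


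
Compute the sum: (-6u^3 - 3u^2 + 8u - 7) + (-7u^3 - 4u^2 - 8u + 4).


Align terms by degree and add:
  -6u^3 - 3u^2 + 8u - 7
  -7u^3 - 4u^2 - 8u + 4
= -13u^3 - 7u^2 - 3
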